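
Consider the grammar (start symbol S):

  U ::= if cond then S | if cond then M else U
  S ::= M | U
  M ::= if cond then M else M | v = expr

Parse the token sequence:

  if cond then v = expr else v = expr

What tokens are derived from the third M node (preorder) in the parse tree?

v = expr

[S [M if cond then [M v = expr] else [M v = expr]]]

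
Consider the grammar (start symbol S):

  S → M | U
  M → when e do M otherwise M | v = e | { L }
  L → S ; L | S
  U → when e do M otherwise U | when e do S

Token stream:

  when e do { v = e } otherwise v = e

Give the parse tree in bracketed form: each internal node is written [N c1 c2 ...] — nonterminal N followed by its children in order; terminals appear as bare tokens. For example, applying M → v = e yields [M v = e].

S
M
when e do M otherwise M
when e do { L } otherwise M
when e do { S } otherwise M
when e do { M } otherwise M
when e do { v = e } otherwise M
when e do { v = e } otherwise v = e

[S [M when e do [M { [L [S [M v = e]]] }] otherwise [M v = e]]]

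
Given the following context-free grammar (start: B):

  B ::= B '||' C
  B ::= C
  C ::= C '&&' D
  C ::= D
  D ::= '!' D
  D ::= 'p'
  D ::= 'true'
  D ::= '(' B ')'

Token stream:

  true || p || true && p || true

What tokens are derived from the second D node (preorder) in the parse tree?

p

[B [B [B [B [C [D true]]] || [C [D p]]] || [C [C [D true]] && [D p]]] || [C [D true]]]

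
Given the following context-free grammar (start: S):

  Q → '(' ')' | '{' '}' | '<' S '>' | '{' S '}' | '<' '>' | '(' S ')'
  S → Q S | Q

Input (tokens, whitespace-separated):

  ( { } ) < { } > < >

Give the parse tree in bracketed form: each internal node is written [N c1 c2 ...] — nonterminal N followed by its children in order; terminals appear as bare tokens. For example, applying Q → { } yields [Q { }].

S
Q S
( S ) S
( Q ) S
( { } ) S
( { } ) Q S
( { } ) < S > S
( { } ) < Q > S
( { } ) < { } > S
( { } ) < { } > Q
( { } ) < { } > < >

[S [Q ( [S [Q { }]] )] [S [Q < [S [Q { }]] >] [S [Q < >]]]]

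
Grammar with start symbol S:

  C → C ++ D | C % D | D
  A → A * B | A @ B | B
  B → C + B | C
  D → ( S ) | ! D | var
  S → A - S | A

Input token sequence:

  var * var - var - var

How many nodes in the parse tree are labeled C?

[S [A [A [B [C [D var]]]] * [B [C [D var]]]] - [S [A [B [C [D var]]]] - [S [A [B [C [D var]]]]]]]

4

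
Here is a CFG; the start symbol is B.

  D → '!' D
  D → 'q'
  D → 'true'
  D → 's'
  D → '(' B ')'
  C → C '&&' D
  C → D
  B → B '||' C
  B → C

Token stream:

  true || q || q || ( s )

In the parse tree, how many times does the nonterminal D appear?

[B [B [B [B [C [D true]]] || [C [D q]]] || [C [D q]]] || [C [D ( [B [C [D s]]] )]]]

5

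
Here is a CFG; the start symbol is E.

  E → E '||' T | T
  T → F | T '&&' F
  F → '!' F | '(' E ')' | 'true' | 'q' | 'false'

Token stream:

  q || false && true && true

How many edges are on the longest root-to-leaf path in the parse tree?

5

[E [E [T [F q]]] || [T [T [T [F false]] && [F true]] && [F true]]]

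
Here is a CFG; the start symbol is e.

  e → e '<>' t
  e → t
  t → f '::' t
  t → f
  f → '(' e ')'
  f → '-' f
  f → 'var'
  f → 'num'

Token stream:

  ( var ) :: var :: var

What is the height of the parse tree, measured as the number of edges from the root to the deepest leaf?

[e [t [f ( [e [t [f var]]] )] :: [t [f var] :: [t [f var]]]]]

6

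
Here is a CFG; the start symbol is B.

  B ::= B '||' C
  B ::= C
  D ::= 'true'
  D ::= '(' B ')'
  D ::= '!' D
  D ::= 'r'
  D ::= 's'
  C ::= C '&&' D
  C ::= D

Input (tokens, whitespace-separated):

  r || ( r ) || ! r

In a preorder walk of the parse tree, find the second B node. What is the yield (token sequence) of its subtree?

[B [B [B [C [D r]]] || [C [D ( [B [C [D r]]] )]]] || [C [D ! [D r]]]]

r || ( r )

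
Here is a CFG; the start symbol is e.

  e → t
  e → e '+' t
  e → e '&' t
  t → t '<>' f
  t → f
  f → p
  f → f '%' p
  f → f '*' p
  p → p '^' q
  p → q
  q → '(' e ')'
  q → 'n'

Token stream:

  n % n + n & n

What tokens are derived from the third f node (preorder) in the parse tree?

[e [e [e [t [f [f [p [q n]]] % [p [q n]]]]] + [t [f [p [q n]]]]] & [t [f [p [q n]]]]]

n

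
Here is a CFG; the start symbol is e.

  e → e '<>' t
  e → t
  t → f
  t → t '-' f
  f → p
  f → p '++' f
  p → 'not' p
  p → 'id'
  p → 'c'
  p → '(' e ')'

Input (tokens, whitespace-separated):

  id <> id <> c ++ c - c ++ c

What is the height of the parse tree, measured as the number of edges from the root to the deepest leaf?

[e [e [e [t [f [p id]]]] <> [t [f [p id]]]] <> [t [t [f [p c] ++ [f [p c]]]] - [f [p c] ++ [f [p c]]]]]

6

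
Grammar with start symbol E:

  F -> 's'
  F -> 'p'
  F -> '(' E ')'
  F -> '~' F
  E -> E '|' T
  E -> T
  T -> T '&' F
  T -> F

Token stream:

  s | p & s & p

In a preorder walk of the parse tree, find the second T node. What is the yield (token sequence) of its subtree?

p & s & p

[E [E [T [F s]]] | [T [T [T [F p]] & [F s]] & [F p]]]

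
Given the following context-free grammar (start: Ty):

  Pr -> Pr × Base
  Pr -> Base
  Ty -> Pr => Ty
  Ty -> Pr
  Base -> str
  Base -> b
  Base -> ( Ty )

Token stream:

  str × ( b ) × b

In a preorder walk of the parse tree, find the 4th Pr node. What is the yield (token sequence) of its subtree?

[Ty [Pr [Pr [Pr [Base str]] × [Base ( [Ty [Pr [Base b]]] )]] × [Base b]]]

b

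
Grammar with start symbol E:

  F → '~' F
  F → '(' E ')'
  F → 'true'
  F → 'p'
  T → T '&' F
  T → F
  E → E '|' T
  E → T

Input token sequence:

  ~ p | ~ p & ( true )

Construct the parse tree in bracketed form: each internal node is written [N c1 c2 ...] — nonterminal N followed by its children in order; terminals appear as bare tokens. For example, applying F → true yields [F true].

[E [E [T [F ~ [F p]]]] | [T [T [F ~ [F p]]] & [F ( [E [T [F true]]] )]]]

E
E | T
T | T
F | T
~ F | T
~ p | T
~ p | T & F
~ p | F & F
~ p | ~ F & F
~ p | ~ p & F
~ p | ~ p & ( E )
~ p | ~ p & ( T )
~ p | ~ p & ( F )
~ p | ~ p & ( true )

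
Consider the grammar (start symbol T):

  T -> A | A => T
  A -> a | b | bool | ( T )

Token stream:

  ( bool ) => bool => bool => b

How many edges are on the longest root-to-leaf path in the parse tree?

[T [A ( [T [A bool]] )] => [T [A bool] => [T [A bool] => [T [A b]]]]]

5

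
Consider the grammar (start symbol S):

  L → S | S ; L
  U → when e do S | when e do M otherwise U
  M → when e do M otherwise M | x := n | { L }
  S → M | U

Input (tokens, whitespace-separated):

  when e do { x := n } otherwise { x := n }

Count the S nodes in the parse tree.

[S [M when e do [M { [L [S [M x := n]]] }] otherwise [M { [L [S [M x := n]]] }]]]

3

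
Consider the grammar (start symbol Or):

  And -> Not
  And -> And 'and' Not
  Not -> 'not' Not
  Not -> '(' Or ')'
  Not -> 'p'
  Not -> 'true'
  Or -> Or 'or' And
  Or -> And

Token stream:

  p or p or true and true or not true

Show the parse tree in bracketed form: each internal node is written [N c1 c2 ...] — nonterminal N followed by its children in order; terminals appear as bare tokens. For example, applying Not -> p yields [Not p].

[Or [Or [Or [Or [And [Not p]]] or [And [Not p]]] or [And [And [Not true]] and [Not true]]] or [And [Not not [Not true]]]]

Or
Or or And
Or or And or And
Or or And or And or And
And or And or And or And
Not or And or And or And
p or And or And or And
p or Not or And or And
p or p or And or And
p or p or And and Not or And
p or p or Not and Not or And
p or p or true and Not or And
p or p or true and true or And
p or p or true and true or Not
p or p or true and true or not Not
p or p or true and true or not true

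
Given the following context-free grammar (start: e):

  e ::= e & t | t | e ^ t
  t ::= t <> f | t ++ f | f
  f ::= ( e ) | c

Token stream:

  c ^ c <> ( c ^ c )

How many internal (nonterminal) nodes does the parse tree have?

[e [e [t [f c]]] ^ [t [t [f c]] <> [f ( [e [e [t [f c]]] ^ [t [f c]]] )]]]

14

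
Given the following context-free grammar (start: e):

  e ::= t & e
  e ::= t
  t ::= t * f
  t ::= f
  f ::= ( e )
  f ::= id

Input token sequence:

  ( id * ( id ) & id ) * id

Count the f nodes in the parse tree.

6

[e [t [t [f ( [e [t [t [f id]] * [f ( [e [t [f id]]] )]] & [e [t [f id]]]] )]] * [f id]]]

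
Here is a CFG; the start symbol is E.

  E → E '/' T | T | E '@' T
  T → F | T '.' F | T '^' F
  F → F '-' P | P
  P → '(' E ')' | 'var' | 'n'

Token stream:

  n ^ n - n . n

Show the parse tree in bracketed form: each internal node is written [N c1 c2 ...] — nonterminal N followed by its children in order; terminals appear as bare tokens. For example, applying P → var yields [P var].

[E [T [T [T [F [P n]]] ^ [F [F [P n]] - [P n]]] . [F [P n]]]]

E
T
T . F
T ^ F . F
F ^ F . F
P ^ F . F
n ^ F . F
n ^ F - P . F
n ^ P - P . F
n ^ n - P . F
n ^ n - n . F
n ^ n - n . P
n ^ n - n . n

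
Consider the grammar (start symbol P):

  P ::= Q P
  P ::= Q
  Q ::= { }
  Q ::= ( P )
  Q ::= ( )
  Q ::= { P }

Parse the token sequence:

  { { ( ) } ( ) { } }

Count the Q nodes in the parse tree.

[P [Q { [P [Q { [P [Q ( )]] }] [P [Q ( )] [P [Q { }]]]] }]]

5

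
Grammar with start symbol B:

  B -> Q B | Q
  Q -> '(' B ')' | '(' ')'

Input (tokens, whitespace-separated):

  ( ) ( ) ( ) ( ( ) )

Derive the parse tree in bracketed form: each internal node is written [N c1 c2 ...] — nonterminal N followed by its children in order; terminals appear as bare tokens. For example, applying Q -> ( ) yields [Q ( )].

[B [Q ( )] [B [Q ( )] [B [Q ( )] [B [Q ( [B [Q ( )]] )]]]]]

B
Q B
( ) B
( ) Q B
( ) ( ) B
( ) ( ) Q B
( ) ( ) ( ) B
( ) ( ) ( ) Q
( ) ( ) ( ) ( B )
( ) ( ) ( ) ( Q )
( ) ( ) ( ) ( ( ) )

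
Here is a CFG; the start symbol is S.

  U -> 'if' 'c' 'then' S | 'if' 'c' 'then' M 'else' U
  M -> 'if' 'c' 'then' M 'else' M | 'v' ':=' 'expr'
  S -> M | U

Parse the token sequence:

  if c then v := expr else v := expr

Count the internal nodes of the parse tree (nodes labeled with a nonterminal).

4

[S [M if c then [M v := expr] else [M v := expr]]]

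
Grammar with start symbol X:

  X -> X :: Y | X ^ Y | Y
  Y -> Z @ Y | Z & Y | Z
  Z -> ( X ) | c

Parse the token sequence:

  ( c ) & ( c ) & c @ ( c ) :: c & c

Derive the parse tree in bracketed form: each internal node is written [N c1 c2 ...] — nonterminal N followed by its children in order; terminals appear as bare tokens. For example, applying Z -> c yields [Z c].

[X [X [Y [Z ( [X [Y [Z c]]] )] & [Y [Z ( [X [Y [Z c]]] )] & [Y [Z c] @ [Y [Z ( [X [Y [Z c]]] )]]]]]] :: [Y [Z c] & [Y [Z c]]]]

X
X :: Y
Y :: Y
Z & Y :: Y
( X ) & Y :: Y
( Y ) & Y :: Y
( Z ) & Y :: Y
( c ) & Y :: Y
( c ) & Z & Y :: Y
( c ) & ( X ) & Y :: Y
( c ) & ( Y ) & Y :: Y
( c ) & ( Z ) & Y :: Y
( c ) & ( c ) & Y :: Y
( c ) & ( c ) & Z @ Y :: Y
( c ) & ( c ) & c @ Y :: Y
( c ) & ( c ) & c @ Z :: Y
( c ) & ( c ) & c @ ( X ) :: Y
( c ) & ( c ) & c @ ( Y ) :: Y
( c ) & ( c ) & c @ ( Z ) :: Y
( c ) & ( c ) & c @ ( c ) :: Y
( c ) & ( c ) & c @ ( c ) :: Z & Y
( c ) & ( c ) & c @ ( c ) :: c & Y
( c ) & ( c ) & c @ ( c ) :: c & Z
( c ) & ( c ) & c @ ( c ) :: c & c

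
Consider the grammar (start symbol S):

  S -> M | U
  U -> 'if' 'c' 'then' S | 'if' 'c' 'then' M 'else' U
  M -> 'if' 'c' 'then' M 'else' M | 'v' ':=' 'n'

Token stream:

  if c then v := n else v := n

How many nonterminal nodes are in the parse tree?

4

[S [M if c then [M v := n] else [M v := n]]]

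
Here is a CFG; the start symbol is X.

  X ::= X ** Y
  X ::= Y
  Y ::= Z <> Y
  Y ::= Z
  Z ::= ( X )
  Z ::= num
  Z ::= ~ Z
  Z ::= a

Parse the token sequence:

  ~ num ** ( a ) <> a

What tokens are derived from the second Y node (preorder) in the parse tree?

( a ) <> a

[X [X [Y [Z ~ [Z num]]]] ** [Y [Z ( [X [Y [Z a]]] )] <> [Y [Z a]]]]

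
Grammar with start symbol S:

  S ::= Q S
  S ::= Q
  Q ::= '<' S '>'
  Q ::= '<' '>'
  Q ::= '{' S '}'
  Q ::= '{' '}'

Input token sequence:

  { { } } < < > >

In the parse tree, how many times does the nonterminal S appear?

4

[S [Q { [S [Q { }]] }] [S [Q < [S [Q < >]] >]]]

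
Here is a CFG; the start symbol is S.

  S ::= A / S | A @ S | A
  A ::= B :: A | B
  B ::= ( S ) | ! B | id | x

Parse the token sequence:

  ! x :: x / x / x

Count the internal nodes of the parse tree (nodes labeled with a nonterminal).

12

[S [A [B ! [B x]] :: [A [B x]]] / [S [A [B x]] / [S [A [B x]]]]]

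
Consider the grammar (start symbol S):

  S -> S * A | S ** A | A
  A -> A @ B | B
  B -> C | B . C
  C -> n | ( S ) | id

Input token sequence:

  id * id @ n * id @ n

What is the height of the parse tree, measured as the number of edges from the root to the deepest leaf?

6

[S [S [S [A [B [C id]]]] * [A [A [B [C id]]] @ [B [C n]]]] * [A [A [B [C id]]] @ [B [C n]]]]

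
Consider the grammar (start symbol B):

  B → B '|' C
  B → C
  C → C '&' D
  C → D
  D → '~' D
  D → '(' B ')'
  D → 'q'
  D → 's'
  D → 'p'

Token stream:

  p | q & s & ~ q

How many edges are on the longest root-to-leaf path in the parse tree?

[B [B [C [D p]]] | [C [C [C [D q]] & [D s]] & [D ~ [D q]]]]

5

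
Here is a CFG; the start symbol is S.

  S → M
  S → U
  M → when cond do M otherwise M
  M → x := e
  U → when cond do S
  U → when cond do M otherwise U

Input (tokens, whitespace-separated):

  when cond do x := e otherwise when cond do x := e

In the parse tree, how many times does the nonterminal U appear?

[S [U when cond do [M x := e] otherwise [U when cond do [S [M x := e]]]]]

2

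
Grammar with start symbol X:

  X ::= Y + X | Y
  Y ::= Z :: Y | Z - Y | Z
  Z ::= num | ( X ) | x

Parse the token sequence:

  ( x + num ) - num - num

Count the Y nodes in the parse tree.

[X [Y [Z ( [X [Y [Z x]] + [X [Y [Z num]]]] )] - [Y [Z num] - [Y [Z num]]]]]

5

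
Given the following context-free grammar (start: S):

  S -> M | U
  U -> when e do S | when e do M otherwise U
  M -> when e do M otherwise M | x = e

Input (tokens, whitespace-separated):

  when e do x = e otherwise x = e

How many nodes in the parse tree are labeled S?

1

[S [M when e do [M x = e] otherwise [M x = e]]]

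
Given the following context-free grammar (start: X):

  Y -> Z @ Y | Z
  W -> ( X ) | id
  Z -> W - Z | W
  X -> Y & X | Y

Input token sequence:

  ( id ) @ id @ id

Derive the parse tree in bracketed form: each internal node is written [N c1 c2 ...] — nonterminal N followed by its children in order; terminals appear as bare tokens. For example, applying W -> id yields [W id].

X
Y
Z @ Y
W @ Y
( X ) @ Y
( Y ) @ Y
( Z ) @ Y
( W ) @ Y
( id ) @ Y
( id ) @ Z @ Y
( id ) @ W @ Y
( id ) @ id @ Y
( id ) @ id @ Z
( id ) @ id @ W
( id ) @ id @ id

[X [Y [Z [W ( [X [Y [Z [W id]]]] )]] @ [Y [Z [W id]] @ [Y [Z [W id]]]]]]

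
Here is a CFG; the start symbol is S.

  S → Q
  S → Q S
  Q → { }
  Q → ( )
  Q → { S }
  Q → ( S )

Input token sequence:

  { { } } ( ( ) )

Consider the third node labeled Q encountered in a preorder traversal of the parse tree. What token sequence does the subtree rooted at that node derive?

[S [Q { [S [Q { }]] }] [S [Q ( [S [Q ( )]] )]]]

( ( ) )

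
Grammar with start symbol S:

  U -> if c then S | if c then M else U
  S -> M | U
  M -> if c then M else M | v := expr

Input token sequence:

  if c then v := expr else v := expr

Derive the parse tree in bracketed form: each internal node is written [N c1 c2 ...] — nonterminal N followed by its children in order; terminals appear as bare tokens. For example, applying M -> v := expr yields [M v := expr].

S
M
if c then M else M
if c then v := expr else M
if c then v := expr else v := expr

[S [M if c then [M v := expr] else [M v := expr]]]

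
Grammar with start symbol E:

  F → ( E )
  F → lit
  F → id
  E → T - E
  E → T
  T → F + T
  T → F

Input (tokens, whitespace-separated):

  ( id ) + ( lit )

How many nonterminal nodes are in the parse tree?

11

[E [T [F ( [E [T [F id]]] )] + [T [F ( [E [T [F lit]]] )]]]]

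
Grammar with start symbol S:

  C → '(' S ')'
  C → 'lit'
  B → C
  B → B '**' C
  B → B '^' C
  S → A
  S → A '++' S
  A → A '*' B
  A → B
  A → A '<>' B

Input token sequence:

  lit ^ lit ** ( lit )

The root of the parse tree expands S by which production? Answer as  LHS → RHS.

[S [A [B [B [B [C lit]] ^ [C lit]] ** [C ( [S [A [B [C lit]]]] )]]]]

S → A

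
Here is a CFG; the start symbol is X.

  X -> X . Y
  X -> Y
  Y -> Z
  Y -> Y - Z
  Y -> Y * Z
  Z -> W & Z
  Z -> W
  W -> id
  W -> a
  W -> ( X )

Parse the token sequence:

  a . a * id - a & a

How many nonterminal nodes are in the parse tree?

[X [X [Y [Z [W a]]]] . [Y [Y [Y [Z [W a]]] * [Z [W id]]] - [Z [W a] & [Z [W a]]]]]

16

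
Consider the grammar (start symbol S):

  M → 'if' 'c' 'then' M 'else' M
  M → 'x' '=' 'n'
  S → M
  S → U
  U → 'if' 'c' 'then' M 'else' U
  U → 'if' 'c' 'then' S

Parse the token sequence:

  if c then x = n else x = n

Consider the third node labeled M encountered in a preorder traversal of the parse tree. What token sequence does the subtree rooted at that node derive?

x = n

[S [M if c then [M x = n] else [M x = n]]]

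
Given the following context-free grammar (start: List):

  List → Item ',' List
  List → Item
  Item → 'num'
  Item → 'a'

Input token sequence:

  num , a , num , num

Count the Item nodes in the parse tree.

4

[List [Item num] , [List [Item a] , [List [Item num] , [List [Item num]]]]]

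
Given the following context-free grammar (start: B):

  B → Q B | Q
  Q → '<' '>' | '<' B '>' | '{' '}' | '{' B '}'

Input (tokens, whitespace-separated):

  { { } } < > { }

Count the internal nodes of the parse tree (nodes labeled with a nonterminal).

[B [Q { [B [Q { }]] }] [B [Q < >] [B [Q { }]]]]

8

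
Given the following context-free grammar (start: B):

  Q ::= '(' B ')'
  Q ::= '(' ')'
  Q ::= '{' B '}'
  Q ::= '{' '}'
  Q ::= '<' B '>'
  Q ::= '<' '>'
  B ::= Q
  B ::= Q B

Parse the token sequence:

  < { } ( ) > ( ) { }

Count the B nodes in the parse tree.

5

[B [Q < [B [Q { }] [B [Q ( )]]] >] [B [Q ( )] [B [Q { }]]]]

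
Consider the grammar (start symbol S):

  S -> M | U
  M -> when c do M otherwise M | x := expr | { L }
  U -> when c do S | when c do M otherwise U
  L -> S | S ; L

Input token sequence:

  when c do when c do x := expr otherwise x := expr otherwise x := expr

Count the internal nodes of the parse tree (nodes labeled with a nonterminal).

6

[S [M when c do [M when c do [M x := expr] otherwise [M x := expr]] otherwise [M x := expr]]]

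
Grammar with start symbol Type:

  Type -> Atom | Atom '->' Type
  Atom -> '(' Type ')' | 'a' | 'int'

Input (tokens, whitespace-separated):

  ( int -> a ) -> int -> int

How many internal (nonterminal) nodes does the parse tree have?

10

[Type [Atom ( [Type [Atom int] -> [Type [Atom a]]] )] -> [Type [Atom int] -> [Type [Atom int]]]]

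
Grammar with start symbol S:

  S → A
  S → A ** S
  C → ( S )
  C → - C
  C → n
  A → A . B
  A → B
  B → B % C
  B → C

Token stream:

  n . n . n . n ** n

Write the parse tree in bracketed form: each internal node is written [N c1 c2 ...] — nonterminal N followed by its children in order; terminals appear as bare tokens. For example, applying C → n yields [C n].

[S [A [A [A [A [B [C n]]] . [B [C n]]] . [B [C n]]] . [B [C n]]] ** [S [A [B [C n]]]]]

S
A ** S
A . B ** S
A . B . B ** S
A . B . B . B ** S
B . B . B . B ** S
C . B . B . B ** S
n . B . B . B ** S
n . C . B . B ** S
n . n . B . B ** S
n . n . C . B ** S
n . n . n . B ** S
n . n . n . C ** S
n . n . n . n ** S
n . n . n . n ** A
n . n . n . n ** B
n . n . n . n ** C
n . n . n . n ** n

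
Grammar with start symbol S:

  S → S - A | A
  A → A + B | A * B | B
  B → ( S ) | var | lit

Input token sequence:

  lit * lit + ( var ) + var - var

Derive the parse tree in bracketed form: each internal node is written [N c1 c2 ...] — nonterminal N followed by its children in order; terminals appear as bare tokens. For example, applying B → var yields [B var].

[S [S [A [A [A [A [B lit]] * [B lit]] + [B ( [S [A [B var]]] )]] + [B var]]] - [A [B var]]]

S
S - A
A - A
A + B - A
A + B + B - A
A * B + B + B - A
B * B + B + B - A
lit * B + B + B - A
lit * lit + B + B - A
lit * lit + ( S ) + B - A
lit * lit + ( A ) + B - A
lit * lit + ( B ) + B - A
lit * lit + ( var ) + B - A
lit * lit + ( var ) + var - A
lit * lit + ( var ) + var - B
lit * lit + ( var ) + var - var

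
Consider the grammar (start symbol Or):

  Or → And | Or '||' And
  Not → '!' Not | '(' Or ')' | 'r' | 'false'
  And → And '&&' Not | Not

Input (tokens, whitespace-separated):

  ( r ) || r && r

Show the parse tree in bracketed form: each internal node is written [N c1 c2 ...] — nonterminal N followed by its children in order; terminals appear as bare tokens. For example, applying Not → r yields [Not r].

[Or [Or [And [Not ( [Or [And [Not r]]] )]]] || [And [And [Not r]] && [Not r]]]

Or
Or || And
And || And
Not || And
( Or ) || And
( And ) || And
( Not ) || And
( r ) || And
( r ) || And && Not
( r ) || Not && Not
( r ) || r && Not
( r ) || r && r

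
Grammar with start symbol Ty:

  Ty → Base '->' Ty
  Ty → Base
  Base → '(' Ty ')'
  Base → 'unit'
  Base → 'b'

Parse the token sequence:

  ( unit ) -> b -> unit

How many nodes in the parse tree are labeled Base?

[Ty [Base ( [Ty [Base unit]] )] -> [Ty [Base b] -> [Ty [Base unit]]]]

4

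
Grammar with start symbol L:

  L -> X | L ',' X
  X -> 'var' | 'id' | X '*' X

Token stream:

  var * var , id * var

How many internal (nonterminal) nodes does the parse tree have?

[L [L [X [X var] * [X var]]] , [X [X id] * [X var]]]

8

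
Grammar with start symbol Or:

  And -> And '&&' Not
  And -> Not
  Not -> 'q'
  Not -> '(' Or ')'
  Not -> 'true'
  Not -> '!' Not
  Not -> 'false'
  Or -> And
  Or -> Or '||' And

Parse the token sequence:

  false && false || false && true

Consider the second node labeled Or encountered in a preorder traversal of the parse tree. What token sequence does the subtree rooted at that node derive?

[Or [Or [And [And [Not false]] && [Not false]]] || [And [And [Not false]] && [Not true]]]

false && false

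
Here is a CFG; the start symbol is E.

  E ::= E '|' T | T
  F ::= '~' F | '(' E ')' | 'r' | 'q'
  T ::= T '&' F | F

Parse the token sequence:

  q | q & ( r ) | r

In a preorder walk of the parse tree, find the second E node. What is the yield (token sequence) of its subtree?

q | q & ( r )

[E [E [E [T [F q]]] | [T [T [F q]] & [F ( [E [T [F r]]] )]]] | [T [F r]]]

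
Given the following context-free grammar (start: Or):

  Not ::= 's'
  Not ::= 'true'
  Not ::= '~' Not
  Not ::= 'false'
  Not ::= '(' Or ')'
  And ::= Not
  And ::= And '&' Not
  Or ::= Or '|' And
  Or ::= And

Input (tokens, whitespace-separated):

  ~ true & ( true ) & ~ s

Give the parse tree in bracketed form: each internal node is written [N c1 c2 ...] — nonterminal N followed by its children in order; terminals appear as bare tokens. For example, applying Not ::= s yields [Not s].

[Or [And [And [And [Not ~ [Not true]]] & [Not ( [Or [And [Not true]]] )]] & [Not ~ [Not s]]]]

Or
And
And & Not
And & Not & Not
Not & Not & Not
~ Not & Not & Not
~ true & Not & Not
~ true & ( Or ) & Not
~ true & ( And ) & Not
~ true & ( Not ) & Not
~ true & ( true ) & Not
~ true & ( true ) & ~ Not
~ true & ( true ) & ~ s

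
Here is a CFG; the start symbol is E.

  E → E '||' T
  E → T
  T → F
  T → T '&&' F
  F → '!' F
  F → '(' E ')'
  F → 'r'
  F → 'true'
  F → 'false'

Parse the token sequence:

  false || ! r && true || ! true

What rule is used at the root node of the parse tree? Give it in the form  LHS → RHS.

E → E '||' T

[E [E [E [T [F false]]] || [T [T [F ! [F r]]] && [F true]]] || [T [F ! [F true]]]]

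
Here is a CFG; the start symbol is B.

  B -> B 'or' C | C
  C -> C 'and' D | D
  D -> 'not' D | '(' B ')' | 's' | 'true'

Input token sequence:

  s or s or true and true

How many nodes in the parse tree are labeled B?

[B [B [B [C [D s]]] or [C [D s]]] or [C [C [D true]] and [D true]]]

3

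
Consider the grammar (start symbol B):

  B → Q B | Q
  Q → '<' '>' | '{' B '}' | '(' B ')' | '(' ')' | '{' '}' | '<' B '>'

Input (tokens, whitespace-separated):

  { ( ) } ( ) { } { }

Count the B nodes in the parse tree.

5

[B [Q { [B [Q ( )]] }] [B [Q ( )] [B [Q { }] [B [Q { }]]]]]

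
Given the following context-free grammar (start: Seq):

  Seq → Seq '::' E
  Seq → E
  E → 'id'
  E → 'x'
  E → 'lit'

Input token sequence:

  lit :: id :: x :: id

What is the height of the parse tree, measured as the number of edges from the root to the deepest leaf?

5

[Seq [Seq [Seq [Seq [E lit]] :: [E id]] :: [E x]] :: [E id]]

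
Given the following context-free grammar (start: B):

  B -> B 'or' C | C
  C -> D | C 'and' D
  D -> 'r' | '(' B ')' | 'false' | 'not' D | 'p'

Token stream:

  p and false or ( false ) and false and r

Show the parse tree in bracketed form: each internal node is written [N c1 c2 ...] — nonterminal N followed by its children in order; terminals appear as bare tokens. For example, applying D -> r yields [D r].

B
B or C
C or C
C and D or C
D and D or C
p and D or C
p and false or C
p and false or C and D
p and false or C and D and D
p and false or D and D and D
p and false or ( B ) and D and D
p and false or ( C ) and D and D
p and false or ( D ) and D and D
p and false or ( false ) and D and D
p and false or ( false ) and false and D
p and false or ( false ) and false and r

[B [B [C [C [D p]] and [D false]]] or [C [C [C [D ( [B [C [D false]]] )]] and [D false]] and [D r]]]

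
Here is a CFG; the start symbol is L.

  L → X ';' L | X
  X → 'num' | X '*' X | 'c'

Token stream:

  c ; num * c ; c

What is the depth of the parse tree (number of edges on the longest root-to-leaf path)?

4

[L [X c] ; [L [X [X num] * [X c]] ; [L [X c]]]]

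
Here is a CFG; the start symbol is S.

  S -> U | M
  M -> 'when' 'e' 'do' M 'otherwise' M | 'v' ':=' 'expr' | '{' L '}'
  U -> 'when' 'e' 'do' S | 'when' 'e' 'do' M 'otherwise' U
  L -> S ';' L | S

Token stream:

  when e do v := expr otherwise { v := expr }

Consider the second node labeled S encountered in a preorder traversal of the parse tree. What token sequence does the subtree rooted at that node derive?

v := expr

[S [M when e do [M v := expr] otherwise [M { [L [S [M v := expr]]] }]]]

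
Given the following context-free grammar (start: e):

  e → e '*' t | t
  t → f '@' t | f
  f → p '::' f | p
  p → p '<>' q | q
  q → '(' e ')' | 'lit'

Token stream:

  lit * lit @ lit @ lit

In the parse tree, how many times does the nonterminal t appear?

[e [e [t [f [p [q lit]]]]] * [t [f [p [q lit]]] @ [t [f [p [q lit]]] @ [t [f [p [q lit]]]]]]]

4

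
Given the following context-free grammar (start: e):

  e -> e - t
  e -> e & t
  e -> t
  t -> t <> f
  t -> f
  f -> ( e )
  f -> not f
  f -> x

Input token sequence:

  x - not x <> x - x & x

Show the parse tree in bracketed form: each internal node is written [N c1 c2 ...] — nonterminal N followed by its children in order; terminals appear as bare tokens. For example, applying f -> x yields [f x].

[e [e [e [e [t [f x]]] - [t [t [f not [f x]]] <> [f x]]] - [t [f x]]] & [t [f x]]]

e
e & t
e - t & t
e - t - t & t
t - t - t & t
f - t - t & t
x - t - t & t
x - t <> f - t & t
x - f <> f - t & t
x - not f <> f - t & t
x - not x <> f - t & t
x - not x <> x - t & t
x - not x <> x - f & t
x - not x <> x - x & t
x - not x <> x - x & f
x - not x <> x - x & x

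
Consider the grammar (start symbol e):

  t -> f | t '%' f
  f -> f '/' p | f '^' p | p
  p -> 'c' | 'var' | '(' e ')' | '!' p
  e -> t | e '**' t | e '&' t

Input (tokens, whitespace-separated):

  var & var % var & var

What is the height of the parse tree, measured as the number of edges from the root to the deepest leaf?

6

[e [e [e [t [f [p var]]]] & [t [t [f [p var]]] % [f [p var]]]] & [t [f [p var]]]]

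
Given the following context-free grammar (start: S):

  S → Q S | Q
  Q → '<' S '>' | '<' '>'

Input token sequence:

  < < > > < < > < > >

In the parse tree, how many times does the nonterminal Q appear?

[S [Q < [S [Q < >]] >] [S [Q < [S [Q < >] [S [Q < >]]] >]]]

5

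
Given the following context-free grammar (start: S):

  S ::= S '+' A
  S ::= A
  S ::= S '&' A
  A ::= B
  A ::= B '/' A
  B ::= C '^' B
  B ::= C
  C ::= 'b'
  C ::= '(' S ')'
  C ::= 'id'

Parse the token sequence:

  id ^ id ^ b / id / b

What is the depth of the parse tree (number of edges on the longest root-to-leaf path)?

[S [A [B [C id] ^ [B [C id] ^ [B [C b]]]] / [A [B [C id]] / [A [B [C b]]]]]]

6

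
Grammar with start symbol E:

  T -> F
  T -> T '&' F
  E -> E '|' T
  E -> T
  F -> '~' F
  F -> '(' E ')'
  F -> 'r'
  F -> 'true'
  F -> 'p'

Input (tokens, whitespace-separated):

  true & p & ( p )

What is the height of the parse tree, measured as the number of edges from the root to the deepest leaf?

[E [T [T [T [F true]] & [F p]] & [F ( [E [T [F p]]] )]]]

6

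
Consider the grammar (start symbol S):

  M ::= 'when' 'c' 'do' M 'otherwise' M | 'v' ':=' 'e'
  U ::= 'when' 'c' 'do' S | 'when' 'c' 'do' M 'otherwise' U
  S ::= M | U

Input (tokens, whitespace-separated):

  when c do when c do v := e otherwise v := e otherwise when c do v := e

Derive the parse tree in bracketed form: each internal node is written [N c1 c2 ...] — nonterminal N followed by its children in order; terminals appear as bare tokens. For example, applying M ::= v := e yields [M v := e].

[S [U when c do [M when c do [M v := e] otherwise [M v := e]] otherwise [U when c do [S [M v := e]]]]]

S
U
when c do M otherwise U
when c do when c do M otherwise M otherwise U
when c do when c do v := e otherwise M otherwise U
when c do when c do v := e otherwise v := e otherwise U
when c do when c do v := e otherwise v := e otherwise when c do S
when c do when c do v := e otherwise v := e otherwise when c do M
when c do when c do v := e otherwise v := e otherwise when c do v := e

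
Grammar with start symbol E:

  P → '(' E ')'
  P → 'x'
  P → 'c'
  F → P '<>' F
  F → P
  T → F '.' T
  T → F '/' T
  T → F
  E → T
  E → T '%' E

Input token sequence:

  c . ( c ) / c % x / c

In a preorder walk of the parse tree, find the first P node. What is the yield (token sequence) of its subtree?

[E [T [F [P c]] . [T [F [P ( [E [T [F [P c]]]] )]] / [T [F [P c]]]]] % [E [T [F [P x]] / [T [F [P c]]]]]]

c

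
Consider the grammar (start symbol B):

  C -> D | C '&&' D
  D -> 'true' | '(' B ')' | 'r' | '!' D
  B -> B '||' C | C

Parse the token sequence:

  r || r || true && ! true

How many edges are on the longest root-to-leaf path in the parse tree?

5

[B [B [B [C [D r]]] || [C [D r]]] || [C [C [D true]] && [D ! [D true]]]]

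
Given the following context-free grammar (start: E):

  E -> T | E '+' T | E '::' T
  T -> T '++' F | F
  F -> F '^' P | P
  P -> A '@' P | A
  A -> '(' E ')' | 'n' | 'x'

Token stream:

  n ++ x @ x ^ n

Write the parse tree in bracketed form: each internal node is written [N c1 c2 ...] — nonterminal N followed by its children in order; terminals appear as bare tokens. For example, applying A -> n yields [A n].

[E [T [T [F [P [A n]]]] ++ [F [F [P [A x] @ [P [A x]]]] ^ [P [A n]]]]]

E
T
T ++ F
F ++ F
P ++ F
A ++ F
n ++ F
n ++ F ^ P
n ++ P ^ P
n ++ A @ P ^ P
n ++ x @ P ^ P
n ++ x @ A ^ P
n ++ x @ x ^ P
n ++ x @ x ^ A
n ++ x @ x ^ n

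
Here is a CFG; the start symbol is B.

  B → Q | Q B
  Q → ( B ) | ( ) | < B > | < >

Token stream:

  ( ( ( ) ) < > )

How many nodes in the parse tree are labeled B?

[B [Q ( [B [Q ( [B [Q ( )]] )] [B [Q < >]]] )]]

4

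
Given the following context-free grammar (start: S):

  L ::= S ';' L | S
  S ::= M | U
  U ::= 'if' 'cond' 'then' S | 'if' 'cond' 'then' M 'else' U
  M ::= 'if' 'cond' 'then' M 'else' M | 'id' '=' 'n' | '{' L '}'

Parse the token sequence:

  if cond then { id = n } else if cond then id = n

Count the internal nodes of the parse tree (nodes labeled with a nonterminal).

[S [U if cond then [M { [L [S [M id = n]]] }] else [U if cond then [S [M id = n]]]]]

9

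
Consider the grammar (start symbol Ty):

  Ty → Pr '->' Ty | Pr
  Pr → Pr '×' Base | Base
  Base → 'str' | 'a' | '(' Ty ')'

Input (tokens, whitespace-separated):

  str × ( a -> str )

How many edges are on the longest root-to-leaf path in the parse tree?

[Ty [Pr [Pr [Base str]] × [Base ( [Ty [Pr [Base a]] -> [Ty [Pr [Base str]]]] )]]]

7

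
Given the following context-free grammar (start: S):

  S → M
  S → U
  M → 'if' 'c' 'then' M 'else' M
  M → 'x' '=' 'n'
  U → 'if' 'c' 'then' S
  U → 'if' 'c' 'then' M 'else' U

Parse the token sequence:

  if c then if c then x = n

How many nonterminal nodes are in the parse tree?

[S [U if c then [S [U if c then [S [M x = n]]]]]]

6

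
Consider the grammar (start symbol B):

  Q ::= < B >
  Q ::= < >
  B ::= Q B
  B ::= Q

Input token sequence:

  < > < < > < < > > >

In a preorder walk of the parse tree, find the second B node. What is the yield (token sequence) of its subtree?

< < > < < > > >

[B [Q < >] [B [Q < [B [Q < >] [B [Q < [B [Q < >]] >]]] >]]]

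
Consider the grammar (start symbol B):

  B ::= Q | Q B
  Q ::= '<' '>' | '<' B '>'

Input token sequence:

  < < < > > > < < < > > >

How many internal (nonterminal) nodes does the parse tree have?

[B [Q < [B [Q < [B [Q < >]] >]] >] [B [Q < [B [Q < [B [Q < >]] >]] >]]]

12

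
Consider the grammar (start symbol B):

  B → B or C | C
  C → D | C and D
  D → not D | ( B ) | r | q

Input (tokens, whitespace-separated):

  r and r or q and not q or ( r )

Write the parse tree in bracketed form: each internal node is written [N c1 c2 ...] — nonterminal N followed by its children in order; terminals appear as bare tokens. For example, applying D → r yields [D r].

[B [B [B [C [C [D r]] and [D r]]] or [C [C [D q]] and [D not [D q]]]] or [C [D ( [B [C [D r]]] )]]]

B
B or C
B or C or C
C or C or C
C and D or C or C
D and D or C or C
r and D or C or C
r and r or C or C
r and r or C and D or C
r and r or D and D or C
r and r or q and D or C
r and r or q and not D or C
r and r or q and not q or C
r and r or q and not q or D
r and r or q and not q or ( B )
r and r or q and not q or ( C )
r and r or q and not q or ( D )
r and r or q and not q or ( r )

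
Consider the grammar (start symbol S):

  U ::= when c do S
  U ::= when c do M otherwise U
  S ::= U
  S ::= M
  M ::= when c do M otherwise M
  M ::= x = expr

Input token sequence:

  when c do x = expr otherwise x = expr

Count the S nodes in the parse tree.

1

[S [M when c do [M x = expr] otherwise [M x = expr]]]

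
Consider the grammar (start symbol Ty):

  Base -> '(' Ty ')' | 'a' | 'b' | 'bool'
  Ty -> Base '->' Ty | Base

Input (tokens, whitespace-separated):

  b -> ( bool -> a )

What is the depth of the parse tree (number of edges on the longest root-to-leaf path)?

6

[Ty [Base b] -> [Ty [Base ( [Ty [Base bool] -> [Ty [Base a]]] )]]]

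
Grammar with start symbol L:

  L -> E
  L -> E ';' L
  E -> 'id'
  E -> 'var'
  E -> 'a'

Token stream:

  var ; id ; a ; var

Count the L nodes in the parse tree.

4

[L [E var] ; [L [E id] ; [L [E a] ; [L [E var]]]]]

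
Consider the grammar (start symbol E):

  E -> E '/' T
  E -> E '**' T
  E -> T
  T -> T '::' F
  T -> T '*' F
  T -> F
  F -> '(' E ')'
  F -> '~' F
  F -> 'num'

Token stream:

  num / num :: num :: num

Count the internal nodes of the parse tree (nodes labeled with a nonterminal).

[E [E [T [F num]]] / [T [T [T [F num]] :: [F num]] :: [F num]]]

10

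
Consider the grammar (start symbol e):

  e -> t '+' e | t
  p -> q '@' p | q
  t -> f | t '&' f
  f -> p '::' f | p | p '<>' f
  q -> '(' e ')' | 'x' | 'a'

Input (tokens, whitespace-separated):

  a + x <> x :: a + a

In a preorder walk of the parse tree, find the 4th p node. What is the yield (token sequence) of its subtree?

[e [t [f [p [q a]]]] + [e [t [f [p [q x]] <> [f [p [q x]] :: [f [p [q a]]]]]] + [e [t [f [p [q a]]]]]]]

a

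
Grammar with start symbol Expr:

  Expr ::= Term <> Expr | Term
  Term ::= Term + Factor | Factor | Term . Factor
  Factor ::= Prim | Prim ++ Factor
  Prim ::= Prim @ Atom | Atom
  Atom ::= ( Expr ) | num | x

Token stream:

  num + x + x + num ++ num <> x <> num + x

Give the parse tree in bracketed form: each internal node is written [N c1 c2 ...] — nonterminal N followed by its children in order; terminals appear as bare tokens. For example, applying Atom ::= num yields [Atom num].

[Expr [Term [Term [Term [Term [Factor [Prim [Atom num]]]] + [Factor [Prim [Atom x]]]] + [Factor [Prim [Atom x]]]] + [Factor [Prim [Atom num]] ++ [Factor [Prim [Atom num]]]]] <> [Expr [Term [Factor [Prim [Atom x]]]] <> [Expr [Term [Term [Factor [Prim [Atom num]]]] + [Factor [Prim [Atom x]]]]]]]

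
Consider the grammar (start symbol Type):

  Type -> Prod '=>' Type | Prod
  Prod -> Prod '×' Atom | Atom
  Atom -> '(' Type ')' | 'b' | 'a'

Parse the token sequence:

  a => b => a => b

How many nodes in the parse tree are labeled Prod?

4

[Type [Prod [Atom a]] => [Type [Prod [Atom b]] => [Type [Prod [Atom a]] => [Type [Prod [Atom b]]]]]]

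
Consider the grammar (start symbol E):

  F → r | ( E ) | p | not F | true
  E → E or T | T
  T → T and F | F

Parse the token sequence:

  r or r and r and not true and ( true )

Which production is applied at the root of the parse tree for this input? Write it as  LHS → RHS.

[E [E [T [F r]]] or [T [T [T [T [F r]] and [F r]] and [F not [F true]]] and [F ( [E [T [F true]]] )]]]

E → E or T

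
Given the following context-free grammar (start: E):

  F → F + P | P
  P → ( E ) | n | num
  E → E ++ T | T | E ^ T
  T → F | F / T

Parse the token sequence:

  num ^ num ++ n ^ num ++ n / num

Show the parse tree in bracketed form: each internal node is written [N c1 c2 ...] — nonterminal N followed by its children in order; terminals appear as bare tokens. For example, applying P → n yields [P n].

E
E ++ T
E ^ T ++ T
E ++ T ^ T ++ T
E ^ T ++ T ^ T ++ T
T ^ T ++ T ^ T ++ T
F ^ T ++ T ^ T ++ T
P ^ T ++ T ^ T ++ T
num ^ T ++ T ^ T ++ T
num ^ F ++ T ^ T ++ T
num ^ P ++ T ^ T ++ T
num ^ num ++ T ^ T ++ T
num ^ num ++ F ^ T ++ T
num ^ num ++ P ^ T ++ T
num ^ num ++ n ^ T ++ T
num ^ num ++ n ^ F ++ T
num ^ num ++ n ^ P ++ T
num ^ num ++ n ^ num ++ T
num ^ num ++ n ^ num ++ F / T
num ^ num ++ n ^ num ++ P / T
num ^ num ++ n ^ num ++ n / T
num ^ num ++ n ^ num ++ n / F
num ^ num ++ n ^ num ++ n / P
num ^ num ++ n ^ num ++ n / num

[E [E [E [E [E [T [F [P num]]]] ^ [T [F [P num]]]] ++ [T [F [P n]]]] ^ [T [F [P num]]]] ++ [T [F [P n]] / [T [F [P num]]]]]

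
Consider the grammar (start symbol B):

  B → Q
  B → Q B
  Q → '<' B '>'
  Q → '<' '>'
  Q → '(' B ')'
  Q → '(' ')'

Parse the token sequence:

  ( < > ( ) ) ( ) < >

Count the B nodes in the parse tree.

5

[B [Q ( [B [Q < >] [B [Q ( )]]] )] [B [Q ( )] [B [Q < >]]]]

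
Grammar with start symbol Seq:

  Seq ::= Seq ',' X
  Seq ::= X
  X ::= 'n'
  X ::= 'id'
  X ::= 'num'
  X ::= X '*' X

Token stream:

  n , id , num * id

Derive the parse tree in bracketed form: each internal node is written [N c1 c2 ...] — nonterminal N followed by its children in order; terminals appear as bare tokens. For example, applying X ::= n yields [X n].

[Seq [Seq [Seq [X n]] , [X id]] , [X [X num] * [X id]]]

Seq
Seq , X
Seq , X , X
X , X , X
n , X , X
n , id , X
n , id , X * X
n , id , num * X
n , id , num * id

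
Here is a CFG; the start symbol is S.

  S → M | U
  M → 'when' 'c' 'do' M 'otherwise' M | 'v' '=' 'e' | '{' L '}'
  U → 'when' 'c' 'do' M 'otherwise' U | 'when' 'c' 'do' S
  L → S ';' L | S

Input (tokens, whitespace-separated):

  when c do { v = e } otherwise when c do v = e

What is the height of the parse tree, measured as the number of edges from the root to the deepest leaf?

6

[S [U when c do [M { [L [S [M v = e]]] }] otherwise [U when c do [S [M v = e]]]]]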